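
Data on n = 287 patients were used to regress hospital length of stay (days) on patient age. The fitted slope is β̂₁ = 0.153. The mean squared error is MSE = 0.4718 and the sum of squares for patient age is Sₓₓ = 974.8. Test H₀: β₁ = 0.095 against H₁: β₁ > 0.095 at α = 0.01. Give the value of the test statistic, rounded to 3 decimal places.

t = 2.636

SE(β̂₁) = √(MSE/Sₓₓ) = √(0.4718/974.8) = 0.0219999.
t = (0.153 − 0.095) / 0.0219999 = 2.636.
df = n − 2 = 285.
One-sided p ≈ 0.0044, which is < 0.01, so reject H₀.
There is evidence that the true slope on patient age exceeds 0.095 days per unit.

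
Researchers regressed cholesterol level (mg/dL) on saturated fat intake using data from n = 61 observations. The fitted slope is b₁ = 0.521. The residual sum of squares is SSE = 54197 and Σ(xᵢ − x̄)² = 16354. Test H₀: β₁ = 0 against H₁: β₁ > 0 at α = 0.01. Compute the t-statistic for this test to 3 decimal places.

MSE = SSE/(n − 2) = 54197/59 = 918.593.
SE(b₁) = √(MSE/Sₓₓ) = √(918.593/16354) = 0.237001.
t = 0.521 / 0.237001 = 2.198.
df = n − 2 = 59.
One-sided p ≈ 0.0159, which is ≥ 0.01, so fail to reject H₀.
The data do not give significant evidence that the true slope on saturated fat intake is positive.

t = 2.198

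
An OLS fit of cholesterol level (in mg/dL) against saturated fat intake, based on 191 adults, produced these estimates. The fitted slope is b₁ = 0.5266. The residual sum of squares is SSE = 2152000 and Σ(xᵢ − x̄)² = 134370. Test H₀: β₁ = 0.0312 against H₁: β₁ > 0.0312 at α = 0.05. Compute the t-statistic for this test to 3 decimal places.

t = 1.702

MSE = SSE/(n − 2) = 2152000/189 = 11386.2.
SE(b₁) = √(MSE/Sₓₓ) = √(11386.2/134370) = 0.291098.
t = (0.5266 − 0.0312) / 0.291098 = 1.702.
df = n − 2 = 189.
One-sided p ≈ 0.0452, which is < 0.05, so reject H₀.
There is evidence that the true slope on saturated fat intake exceeds 0.0312 mg/dL per unit.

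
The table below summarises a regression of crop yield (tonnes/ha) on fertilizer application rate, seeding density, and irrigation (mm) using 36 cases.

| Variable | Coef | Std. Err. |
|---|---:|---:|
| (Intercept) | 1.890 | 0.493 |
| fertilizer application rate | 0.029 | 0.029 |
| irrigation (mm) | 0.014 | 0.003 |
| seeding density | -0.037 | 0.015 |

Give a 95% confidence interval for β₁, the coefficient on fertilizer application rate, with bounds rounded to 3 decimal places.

Read off: b = 0.029, SE = 0.029 for fertilizer application rate.
df = n − k − 1 = 36 − 3 − 1 = 32.
t* = t_{0.025, 32} = 2.036933.
Margin = t* × SE = 2.036933 × 0.029 = 0.05907.
CI: 0.029 ± 0.05907 → (-0.030, 0.088).

(-0.030, 0.088)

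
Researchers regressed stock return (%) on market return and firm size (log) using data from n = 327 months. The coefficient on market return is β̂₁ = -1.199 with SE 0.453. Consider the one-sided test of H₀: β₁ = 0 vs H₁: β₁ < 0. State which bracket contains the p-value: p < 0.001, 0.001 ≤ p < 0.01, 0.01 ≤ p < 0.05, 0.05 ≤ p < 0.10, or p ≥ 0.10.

0.001 ≤ p < 0.01

t = -1.199 / 0.453 = -2.647.
df = n − k − 1 = 327 − 2 − 1 = 324.
One-sided p = P(T_{324} < t) ≈ 0.0043.
So 0.001 ≤ p < 0.01.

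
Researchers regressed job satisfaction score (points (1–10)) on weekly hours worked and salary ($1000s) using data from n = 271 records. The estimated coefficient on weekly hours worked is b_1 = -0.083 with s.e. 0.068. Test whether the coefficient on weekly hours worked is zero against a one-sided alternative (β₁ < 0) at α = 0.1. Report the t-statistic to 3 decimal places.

t = -1.221

H₀: β₁ = 0 vs H₁: β₁ < 0.
t = (b_1 − β₁⁰)/SE = -0.083 / 0.068 = -1.221.
df = n − k − 1 = 271 − 2 − 1 = 268.
One-sided p ≈ 0.1117, which is ≥ 0.1, so fail to reject H₀.
The data do not give significant evidence that the true slope on weekly hours worked is negative, holding the other predictors fixed.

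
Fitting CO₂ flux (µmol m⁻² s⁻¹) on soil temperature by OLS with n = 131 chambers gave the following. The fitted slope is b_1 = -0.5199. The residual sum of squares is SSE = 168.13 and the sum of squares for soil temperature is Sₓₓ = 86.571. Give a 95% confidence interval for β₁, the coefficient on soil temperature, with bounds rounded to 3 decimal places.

(-0.763, -0.277)

MSE = SSE/(n − 2) = 168.13/129 = 1.30333.
SE(b_1) = √(MSE/Sₓₓ) = √(1.30333/86.571) = 0.122699.
df = n − 2 = 129.
t* = t_{0.025, 129} = 1.978524.
Margin = t* × SE = 1.978524 × 0.122699 = 0.24276.
CI: -0.5199 ± 0.24276 → (-0.763, -0.277).
With 95% confidence, each one-unit increase in soil temperature is associated with a change of between -0.763 and -0.277 µmol m⁻² s⁻¹ in CO₂ flux.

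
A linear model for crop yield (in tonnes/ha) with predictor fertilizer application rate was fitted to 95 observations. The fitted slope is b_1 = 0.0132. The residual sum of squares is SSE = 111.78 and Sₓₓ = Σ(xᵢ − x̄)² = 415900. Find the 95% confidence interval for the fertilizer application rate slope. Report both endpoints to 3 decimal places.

(0.010, 0.017)

MSE = SSE/(n − 2) = 111.78/93 = 1.20194.
SE(b_1) = √(MSE/Sₓₓ) = √(1.20194/415900) = 0.00169999.
df = n − 2 = 93.
t* = t_{0.025, 93} = 1.985802.
Margin = t* × SE = 1.985802 × 0.00169999 = 0.00338.
CI: 0.0132 ± 0.00338 → (0.010, 0.017).
With 95% confidence, each one-unit increase in fertilizer application rate is associated with a change of between 0.010 and 0.017 tonnes/ha in crop yield.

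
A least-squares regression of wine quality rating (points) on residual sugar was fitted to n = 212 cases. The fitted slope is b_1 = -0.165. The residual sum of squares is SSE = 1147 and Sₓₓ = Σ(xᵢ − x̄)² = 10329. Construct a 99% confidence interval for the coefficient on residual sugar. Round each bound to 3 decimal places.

MSE = SSE/(n − 2) = 1147/210 = 5.4619.
SE(b_1) = √(MSE/Sₓₓ) = √(5.4619/10329) = 0.0229955.
df = n − 2 = 210.
t* = t_{0.005, 210} = 2.599443.
Margin = t* × SE = 2.599443 × 0.0229955 = 0.05978.
CI: -0.165 ± 0.05978 → (-0.225, -0.105).
With 99% confidence, each one-unit increase in residual sugar is associated with a change of between -0.225 and -0.105 points in wine quality rating.

(-0.225, -0.105)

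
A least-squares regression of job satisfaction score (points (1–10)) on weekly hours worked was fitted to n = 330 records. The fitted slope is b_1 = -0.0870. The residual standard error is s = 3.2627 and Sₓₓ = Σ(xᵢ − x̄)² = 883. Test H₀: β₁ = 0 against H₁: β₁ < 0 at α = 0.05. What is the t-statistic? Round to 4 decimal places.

SE(b_1) = s/√Sₓₓ = 3.2627/√883 = 0.109799.
t = -0.0870 / 0.109799 = -0.7924.
df = n − 2 = 328.
One-sided p ≈ 0.2144, which is ≥ 0.05, so fail to reject H₀.
The data do not give significant evidence that the true slope on weekly hours worked is negative.

t = -0.7924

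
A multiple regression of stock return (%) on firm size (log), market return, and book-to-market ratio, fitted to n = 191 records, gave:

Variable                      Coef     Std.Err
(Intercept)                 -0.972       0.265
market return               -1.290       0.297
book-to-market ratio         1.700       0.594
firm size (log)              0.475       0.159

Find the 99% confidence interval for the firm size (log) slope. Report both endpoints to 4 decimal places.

(0.0612, 0.8888)

Read off: b = 0.475, SE = 0.159 for firm size (log).
df = n − k − 1 = 191 − 3 − 1 = 187.
t* = t_{0.005, 187} = 2.602376.
Margin = t* × SE = 2.602376 × 0.159 = 0.413778.
CI: 0.475 ± 0.413778 → (0.0612, 0.8888).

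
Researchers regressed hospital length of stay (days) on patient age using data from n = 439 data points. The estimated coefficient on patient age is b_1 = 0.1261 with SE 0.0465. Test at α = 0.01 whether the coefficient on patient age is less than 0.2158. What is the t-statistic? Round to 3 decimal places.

H₀: β₁ = 0.2158 vs H₁: β₁ < 0.2158.
t = (b_1 − β₁⁰)/SE = (0.1261 − 0.2158) / 0.0465 = -1.929.
df = n − 2 = 439 − 2 = 437.
One-sided p ≈ 0.0272, which is ≥ 0.01, so fail to reject H₀.
The data do not give significant evidence that the true slope on patient age is below 0.2158 days per unit.

t = -1.929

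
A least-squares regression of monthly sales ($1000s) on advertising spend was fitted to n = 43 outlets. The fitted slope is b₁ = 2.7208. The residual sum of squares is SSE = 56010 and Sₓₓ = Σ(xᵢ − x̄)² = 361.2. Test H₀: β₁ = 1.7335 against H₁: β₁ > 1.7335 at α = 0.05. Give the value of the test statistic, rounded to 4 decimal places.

t = 0.5077

MSE = SSE/(n − 2) = 56010/41 = 1366.1.
SE(b₁) = √(MSE/Sₓₓ) = √(1366.1/361.2) = 1.94476.
t = (2.7208 − 1.7335) / 1.94476 = 0.5077.
df = n − 2 = 41.
One-sided p ≈ 0.3072, which is ≥ 0.05, so fail to reject H₀.
The data do not give significant evidence that the true slope on advertising spend exceeds 1.7335 $1000s per unit.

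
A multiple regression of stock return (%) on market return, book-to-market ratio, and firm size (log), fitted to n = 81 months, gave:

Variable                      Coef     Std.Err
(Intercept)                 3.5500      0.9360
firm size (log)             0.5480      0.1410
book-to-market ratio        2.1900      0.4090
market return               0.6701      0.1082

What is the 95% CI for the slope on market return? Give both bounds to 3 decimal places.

(0.455, 0.886)

Read off: b = 0.6701, SE = 0.1082 for market return.
df = n − k − 1 = 81 − 3 − 1 = 77.
t* = t_{0.025, 77} = 1.991254.
Margin = t* × SE = 1.991254 × 0.1082 = 0.21545.
CI: 0.6701 ± 0.21545 → (0.455, 0.886).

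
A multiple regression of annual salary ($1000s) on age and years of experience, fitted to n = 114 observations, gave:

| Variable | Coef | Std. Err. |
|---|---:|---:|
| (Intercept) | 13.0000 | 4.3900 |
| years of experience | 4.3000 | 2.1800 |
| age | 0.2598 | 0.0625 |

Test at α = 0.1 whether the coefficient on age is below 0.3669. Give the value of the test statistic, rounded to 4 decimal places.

Read off: b = 0.2598, SE = 0.0625 for age.
H₀: β₁ = 0.3669 vs H₁: β₁ < 0.3669.
t = (0.2598 − 0.3669) / 0.0625 = -1.7136.
df = n − k − 1 = 114 − 2 − 1 = 111.
One-sided p ≈ 0.0447, which is < 0.1, so reject H₀.
There is evidence that the true slope on age is below 0.3669 $1000s per unit, holding the other predictors fixed.

t = -1.7136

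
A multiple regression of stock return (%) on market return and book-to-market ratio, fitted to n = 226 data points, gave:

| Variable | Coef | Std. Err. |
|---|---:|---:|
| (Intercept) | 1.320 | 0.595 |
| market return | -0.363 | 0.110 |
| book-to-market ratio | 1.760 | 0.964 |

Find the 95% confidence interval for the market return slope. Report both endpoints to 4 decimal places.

Read off: b = -0.363, SE = 0.110 for market return.
df = n − k − 1 = 226 − 2 − 1 = 223.
t* = t_{0.025, 223} = 1.970659.
Margin = t* × SE = 1.970659 × 0.110 = 0.216772.
CI: -0.363 ± 0.216772 → (-0.5798, -0.1462).

(-0.5798, -0.1462)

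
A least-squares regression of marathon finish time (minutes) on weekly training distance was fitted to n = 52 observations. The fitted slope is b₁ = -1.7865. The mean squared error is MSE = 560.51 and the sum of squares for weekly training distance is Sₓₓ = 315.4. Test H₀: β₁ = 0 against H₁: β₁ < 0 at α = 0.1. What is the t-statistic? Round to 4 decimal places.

t = -1.3401

SE(b₁) = √(MSE/Sₓₓ) = √(560.51/315.4) = 1.33309.
t = -1.7865 / 1.33309 = -1.3401.
df = n − 2 = 50.
One-sided p ≈ 0.0931, which is < 0.1, so reject H₀.
There is evidence that the true slope on weekly training distance is negative.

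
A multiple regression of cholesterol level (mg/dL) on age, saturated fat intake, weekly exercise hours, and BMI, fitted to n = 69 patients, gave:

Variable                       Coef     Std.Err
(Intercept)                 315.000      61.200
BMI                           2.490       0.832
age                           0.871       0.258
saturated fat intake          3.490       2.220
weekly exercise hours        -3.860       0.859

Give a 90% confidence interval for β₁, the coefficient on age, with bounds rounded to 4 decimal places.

Read off: b = 0.871, SE = 0.258 for age.
df = n − k − 1 = 69 − 4 − 1 = 64.
t* = t_{0.05, 64} = 1.669013.
Margin = t* × SE = 1.669013 × 0.258 = 0.430605.
CI: 0.871 ± 0.430605 → (0.4404, 1.3016).

(0.4404, 1.3016)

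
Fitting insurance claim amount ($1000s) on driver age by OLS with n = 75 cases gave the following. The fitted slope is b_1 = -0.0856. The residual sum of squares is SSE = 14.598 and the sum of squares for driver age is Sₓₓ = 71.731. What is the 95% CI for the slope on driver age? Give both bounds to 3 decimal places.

MSE = SSE/(n − 2) = 14.598/73 = 0.199973.
SE(b_1) = √(MSE/Sₓₓ) = √(0.199973/71.731) = 0.0527997.
df = n − 2 = 73.
t* = t_{0.025, 73} = 1.992997.
Margin = t* × SE = 1.992997 × 0.0527997 = 0.10523.
CI: -0.0856 ± 0.10523 → (-0.191, 0.020).
With 95% confidence, each one-unit increase in driver age is associated with a change of between -0.191 and 0.020 $1000s in insurance claim amount.

(-0.191, 0.020)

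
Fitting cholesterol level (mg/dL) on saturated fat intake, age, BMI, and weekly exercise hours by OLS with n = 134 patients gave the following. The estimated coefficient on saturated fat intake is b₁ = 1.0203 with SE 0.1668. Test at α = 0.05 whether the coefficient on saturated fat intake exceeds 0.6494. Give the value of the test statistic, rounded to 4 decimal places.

H₀: β₁ = 0.6494 vs H₁: β₁ > 0.6494.
t = (b₁ − β₁⁰)/SE = (1.0203 − 0.6494) / 0.1668 = 2.2236.
df = n − k − 1 = 134 − 4 − 1 = 129.
One-sided p ≈ 0.0140, which is < 0.05, so reject H₀.
There is evidence that the true slope on saturated fat intake exceeds 0.6494 mg/dL per unit, holding the other predictors fixed.

t = 2.2236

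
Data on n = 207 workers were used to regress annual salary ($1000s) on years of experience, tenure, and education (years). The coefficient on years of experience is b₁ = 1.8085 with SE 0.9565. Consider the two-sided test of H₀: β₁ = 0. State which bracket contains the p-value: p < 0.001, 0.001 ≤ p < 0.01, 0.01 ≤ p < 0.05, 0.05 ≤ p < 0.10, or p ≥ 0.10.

t = 1.8085 / 0.9565 = 1.891.
df = n − k − 1 = 207 − 3 − 1 = 203.
Two-sided p = 2·P(T_{203} > |t|) ≈ 0.0601.
So 0.05 ≤ p < 0.10.

0.05 ≤ p < 0.10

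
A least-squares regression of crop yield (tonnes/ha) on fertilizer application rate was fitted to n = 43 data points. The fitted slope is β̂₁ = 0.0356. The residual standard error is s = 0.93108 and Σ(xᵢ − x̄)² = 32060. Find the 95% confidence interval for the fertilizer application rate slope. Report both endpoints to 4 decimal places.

SE(β̂₁) = s/√Sₓₓ = 0.93108/√32060 = 0.00520002.
df = n − 2 = 41.
t* = t_{0.025, 41} = 2.019541.
Margin = t* × SE = 2.019541 × 0.00520002 = 0.010502.
CI: 0.0356 ± 0.010502 → (0.0251, 0.0461).
With 95% confidence, each one-unit increase in fertilizer application rate is associated with a change of between 0.0251 and 0.0461 tonnes/ha in crop yield.

(0.0251, 0.0461)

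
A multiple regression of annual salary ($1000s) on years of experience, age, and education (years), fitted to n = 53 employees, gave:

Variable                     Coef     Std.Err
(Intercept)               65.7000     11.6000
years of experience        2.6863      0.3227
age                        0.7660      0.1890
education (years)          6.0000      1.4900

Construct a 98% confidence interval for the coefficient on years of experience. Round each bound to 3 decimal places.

Read off: b = 2.6863, SE = 0.3227 for years of experience.
df = n − k − 1 = 53 − 3 − 1 = 49.
t* = t_{0.01, 49} = 2.404892.
Margin = t* × SE = 2.404892 × 0.3227 = 0.77606.
CI: 2.6863 ± 0.77606 → (1.910, 3.462).

(1.910, 3.462)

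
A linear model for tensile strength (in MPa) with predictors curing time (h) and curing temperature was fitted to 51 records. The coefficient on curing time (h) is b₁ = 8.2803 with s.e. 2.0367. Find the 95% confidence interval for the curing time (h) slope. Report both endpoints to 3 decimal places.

(4.185, 12.375)

df = n − k − 1 = 51 − 2 − 1 = 48.
t* = t_{0.025, 48} = 2.010635.
Margin = t* × SE = 2.010635 × 2.0367 = 4.09506.
CI: 8.2803 ± 4.09506 → (4.185, 12.375).
With 95% confidence, each one-unit increase in curing time (h) is associated with a change of between 4.185 and 12.375 MPa in tensile strength, holding the other predictors fixed.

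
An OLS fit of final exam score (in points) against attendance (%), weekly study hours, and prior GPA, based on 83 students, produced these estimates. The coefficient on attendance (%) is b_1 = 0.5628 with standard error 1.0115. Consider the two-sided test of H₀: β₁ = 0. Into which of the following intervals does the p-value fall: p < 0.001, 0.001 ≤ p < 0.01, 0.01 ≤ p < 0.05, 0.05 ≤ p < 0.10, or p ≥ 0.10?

t = 0.5628 / 1.0115 = 0.556.
df = n − k − 1 = 83 − 3 − 1 = 79.
Two-sided p = 2·P(T_{79} > |t|) ≈ 0.5795.
So p ≥ 0.10.

p ≥ 0.10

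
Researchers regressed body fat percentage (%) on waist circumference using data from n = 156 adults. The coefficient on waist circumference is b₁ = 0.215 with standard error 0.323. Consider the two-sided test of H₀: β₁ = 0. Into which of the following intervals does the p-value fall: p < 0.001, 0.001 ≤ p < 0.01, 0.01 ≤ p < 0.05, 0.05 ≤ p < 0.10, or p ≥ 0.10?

p ≥ 0.10

t = 0.215 / 0.323 = 0.666.
df = n − 2 = 156 − 2 = 154.
Two-sided p = 2·P(T_{154} > |t|) ≈ 0.5066.
So p ≥ 0.10.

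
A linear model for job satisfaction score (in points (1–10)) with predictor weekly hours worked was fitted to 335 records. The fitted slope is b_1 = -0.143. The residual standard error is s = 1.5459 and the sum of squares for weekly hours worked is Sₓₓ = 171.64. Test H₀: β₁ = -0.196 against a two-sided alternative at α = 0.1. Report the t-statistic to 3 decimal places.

t = 0.449

SE(b_1) = s/√Sₓₓ = 1.5459/√171.64 = 0.117997.
t = (-0.143 − (-0.196)) / 0.117997 = 0.449.
df = n − 2 = 333.
Two-sided p ≈ 0.6536, which is ≥ 0.1, so fail to reject H₀.
The data are consistent with a true slope of -0.196 points (1–10) per unit of weekly hours worked.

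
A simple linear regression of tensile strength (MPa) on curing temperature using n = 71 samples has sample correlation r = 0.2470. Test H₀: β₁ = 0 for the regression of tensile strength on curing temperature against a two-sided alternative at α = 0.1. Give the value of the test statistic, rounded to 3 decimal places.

t = 2.117

t = r·√(n − 2)/√(1 − r²) = 0.2470·√69/√0.938991 = 2.117.
df = n − 2 = 69.
Two-sided p ≈ 0.0378, which is < 0.1, so reject H₀.
There is evidence of a linear association between curing temperature and tensile strength.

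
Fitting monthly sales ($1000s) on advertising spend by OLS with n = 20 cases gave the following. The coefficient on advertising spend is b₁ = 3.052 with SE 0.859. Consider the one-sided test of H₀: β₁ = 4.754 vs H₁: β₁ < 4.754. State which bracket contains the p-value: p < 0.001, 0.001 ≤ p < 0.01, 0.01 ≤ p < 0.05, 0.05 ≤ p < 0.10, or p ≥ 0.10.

t = (3.052 − 4.754) / 0.859 = -1.981.
df = n − 2 = 20 − 2 = 18.
One-sided p = P(T_{18} < t) ≈ 0.0315.
So 0.01 ≤ p < 0.05.

0.01 ≤ p < 0.05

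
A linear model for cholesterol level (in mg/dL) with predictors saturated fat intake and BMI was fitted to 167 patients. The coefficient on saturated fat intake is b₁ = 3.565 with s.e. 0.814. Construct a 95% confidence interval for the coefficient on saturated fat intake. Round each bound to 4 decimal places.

(1.9577, 5.1723)

df = n − k − 1 = 167 − 2 − 1 = 164.
t* = t_{0.025, 164} = 1.974535.
Margin = t* × SE = 1.974535 × 0.814 = 1.607271.
CI: 3.565 ± 1.607271 → (1.9577, 5.1723).
With 95% confidence, each one-unit increase in saturated fat intake is associated with a change of between 1.9577 and 5.1723 mg/dL in cholesterol level, holding the other predictors fixed.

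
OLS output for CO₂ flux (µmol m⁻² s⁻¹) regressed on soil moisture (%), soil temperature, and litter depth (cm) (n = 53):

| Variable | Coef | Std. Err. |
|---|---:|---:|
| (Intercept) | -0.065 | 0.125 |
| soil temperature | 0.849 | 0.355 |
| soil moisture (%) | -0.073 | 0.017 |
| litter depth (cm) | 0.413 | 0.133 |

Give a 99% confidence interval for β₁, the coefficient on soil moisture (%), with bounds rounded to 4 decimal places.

Read off: b = -0.073, SE = 0.017 for soil moisture (%).
df = n − k − 1 = 53 − 3 − 1 = 49.
t* = t_{0.005, 49} = 2.679952.
Margin = t* × SE = 2.679952 × 0.017 = 0.045559.
CI: -0.073 ± 0.045559 → (-0.1186, -0.0274).

(-0.1186, -0.0274)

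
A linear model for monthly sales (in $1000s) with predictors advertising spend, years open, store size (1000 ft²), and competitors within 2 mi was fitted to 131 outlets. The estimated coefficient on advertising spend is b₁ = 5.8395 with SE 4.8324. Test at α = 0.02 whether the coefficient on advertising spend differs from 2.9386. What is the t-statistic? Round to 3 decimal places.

t = 0.600

H₀: β₁ = 2.9386 vs H₁: β₁ ≠ 2.9386.
t = (b₁ − β₁⁰)/SE = (5.8395 − 2.9386) / 4.8324 = 0.600.
df = n − k − 1 = 131 − 4 − 1 = 126.
Two-sided p ≈ 0.5494, which is ≥ 0.02, so fail to reject H₀.
The data are consistent with a true slope of 2.9386 $1000s per unit of advertising spend, holding the other predictors fixed.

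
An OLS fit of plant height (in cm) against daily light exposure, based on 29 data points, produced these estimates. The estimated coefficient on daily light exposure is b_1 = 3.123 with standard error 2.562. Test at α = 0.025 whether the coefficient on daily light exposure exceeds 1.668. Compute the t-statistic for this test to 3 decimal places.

t = 0.568

H₀: β₁ = 1.668 vs H₁: β₁ > 1.668.
t = (b_1 − β₁⁰)/SE = (3.123 − 1.668) / 2.562 = 0.568.
df = n − 2 = 29 − 2 = 27.
One-sided p ≈ 0.2874, which is ≥ 0.025, so fail to reject H₀.
The data do not give significant evidence that the true slope on daily light exposure exceeds 1.668 cm per unit.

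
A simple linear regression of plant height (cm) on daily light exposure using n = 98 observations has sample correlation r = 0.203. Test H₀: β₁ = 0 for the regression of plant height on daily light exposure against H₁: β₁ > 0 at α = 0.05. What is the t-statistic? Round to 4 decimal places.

t = 2.0313

t = r·√(n − 2)/√(1 − r²) = 0.203·√96/√0.958791 = 2.0313.
df = n − 2 = 96.
One-sided p ≈ 0.0225, which is < 0.05, so reject H₀.
There is evidence of a linear association between daily light exposure and plant height.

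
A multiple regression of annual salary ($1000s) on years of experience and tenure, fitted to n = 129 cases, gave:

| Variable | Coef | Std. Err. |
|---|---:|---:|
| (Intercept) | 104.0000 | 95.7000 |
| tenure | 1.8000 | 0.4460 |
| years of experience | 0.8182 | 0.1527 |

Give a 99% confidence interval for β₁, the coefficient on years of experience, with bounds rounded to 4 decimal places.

Read off: b = 0.8182, SE = 0.1527 for years of experience.
df = n − k − 1 = 129 − 2 − 1 = 126.
t* = t_{0.005, 126} = 2.615412.
Margin = t* × SE = 2.615412 × 0.1527 = 0.399373.
CI: 0.8182 ± 0.399373 → (0.4188, 1.2176).

(0.4188, 1.2176)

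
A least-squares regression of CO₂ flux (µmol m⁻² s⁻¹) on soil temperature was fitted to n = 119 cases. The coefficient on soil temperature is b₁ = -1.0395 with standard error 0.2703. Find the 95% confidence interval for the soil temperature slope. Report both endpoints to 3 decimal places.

df = n − 2 = 119 − 2 = 117.
t* = t_{0.025, 117} = 1.980448.
Margin = t* × SE = 1.980448 × 0.2703 = 0.53531.
CI: -1.0395 ± 0.53531 → (-1.575, -0.504).
With 95% confidence, each one-unit increase in soil temperature is associated with a change of between -1.575 and -0.504 µmol m⁻² s⁻¹ in CO₂ flux.

(-1.575, -0.504)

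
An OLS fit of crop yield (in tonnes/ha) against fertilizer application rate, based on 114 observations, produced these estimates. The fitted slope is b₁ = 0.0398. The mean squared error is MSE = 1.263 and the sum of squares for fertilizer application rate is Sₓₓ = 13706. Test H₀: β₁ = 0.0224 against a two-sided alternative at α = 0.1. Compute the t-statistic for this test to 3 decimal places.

SE(b₁) = √(MSE/Sₓₓ) = √(1.263/13706) = 0.00959945.
t = (0.0398 − 0.0224) / 0.00959945 = 1.813.
df = n − 2 = 112.
Two-sided p ≈ 0.0726, which is < 0.1, so reject H₀.
There is evidence that the true slope on fertilizer application rate differs from 0.0224 tonnes/ha per unit.

t = 1.813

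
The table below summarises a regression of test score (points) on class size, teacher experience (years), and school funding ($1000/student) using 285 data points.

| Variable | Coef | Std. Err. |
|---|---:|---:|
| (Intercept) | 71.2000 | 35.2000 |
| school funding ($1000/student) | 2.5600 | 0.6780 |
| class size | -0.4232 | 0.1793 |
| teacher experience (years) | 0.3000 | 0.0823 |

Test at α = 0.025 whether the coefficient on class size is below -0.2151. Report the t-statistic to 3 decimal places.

t = -1.161

Read off: b = -0.4232, SE = 0.1793 for class size.
H₀: β₁ = -0.2151 vs H₁: β₁ < -0.2151.
t = (-0.4232 − (-0.2151)) / 0.1793 = -1.161.
df = n − k − 1 = 285 − 3 − 1 = 281.
One-sided p ≈ 0.1234, which is ≥ 0.025, so fail to reject H₀.
The data do not give significant evidence that the true slope on class size is below -0.2151 points per unit, holding the other predictors fixed.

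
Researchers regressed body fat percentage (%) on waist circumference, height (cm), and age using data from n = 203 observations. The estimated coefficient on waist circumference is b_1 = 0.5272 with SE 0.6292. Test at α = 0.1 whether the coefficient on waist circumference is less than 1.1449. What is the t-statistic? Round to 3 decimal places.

H₀: β₁ = 1.1449 vs H₁: β₁ < 1.1449.
t = (b_1 − β₁⁰)/SE = (0.5272 − 1.1449) / 0.6292 = -0.982.
df = n − k − 1 = 203 − 3 − 1 = 199.
One-sided p ≈ 0.1637, which is ≥ 0.1, so fail to reject H₀.
The data do not give significant evidence that the true slope on waist circumference is below 1.1449 % per unit, holding the other predictors fixed.

t = -0.982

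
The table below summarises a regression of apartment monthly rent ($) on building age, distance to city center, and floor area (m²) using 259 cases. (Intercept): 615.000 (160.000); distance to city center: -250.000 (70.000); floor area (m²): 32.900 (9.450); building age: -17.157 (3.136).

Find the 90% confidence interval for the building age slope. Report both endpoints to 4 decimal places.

(-22.3341, -11.9799)

Read off: b = -17.157, SE = 3.136 for building age.
df = n − k − 1 = 259 − 3 − 1 = 255.
t* = t_{0.05, 255} = 1.650851.
Margin = t* × SE = 1.650851 × 3.136 = 5.177069.
CI: -17.157 ± 5.177069 → (-22.3341, -11.9799).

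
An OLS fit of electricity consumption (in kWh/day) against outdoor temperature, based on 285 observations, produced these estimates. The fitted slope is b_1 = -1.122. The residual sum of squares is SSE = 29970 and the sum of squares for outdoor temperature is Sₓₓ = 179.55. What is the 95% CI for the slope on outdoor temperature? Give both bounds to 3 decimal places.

(-2.634, 0.390)

MSE = SSE/(n − 2) = 29970/283 = 105.901.
SE(b_1) = √(MSE/Sₓₓ) = √(105.901/179.55) = 0.767993.
df = n − 2 = 283.
t* = t_{0.025, 283} = 1.968382.
Margin = t* × SE = 1.968382 × 0.767993 = 1.51170.
CI: -1.122 ± 1.51170 → (-2.634, 0.390).
With 95% confidence, each one-unit increase in outdoor temperature is associated with a change of between -2.634 and 0.390 kWh/day in electricity consumption.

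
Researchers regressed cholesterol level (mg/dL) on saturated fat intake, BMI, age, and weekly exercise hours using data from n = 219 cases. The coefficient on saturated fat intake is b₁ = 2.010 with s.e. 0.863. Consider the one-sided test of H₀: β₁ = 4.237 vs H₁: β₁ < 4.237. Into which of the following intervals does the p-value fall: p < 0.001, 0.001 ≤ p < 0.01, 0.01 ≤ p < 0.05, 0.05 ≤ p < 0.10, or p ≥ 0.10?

t = (2.010 − 4.237) / 0.863 = -2.581.
df = n − k − 1 = 219 − 4 − 1 = 214.
One-sided p = P(T_{214} < t) ≈ 0.0053.
So 0.001 ≤ p < 0.01.

0.001 ≤ p < 0.01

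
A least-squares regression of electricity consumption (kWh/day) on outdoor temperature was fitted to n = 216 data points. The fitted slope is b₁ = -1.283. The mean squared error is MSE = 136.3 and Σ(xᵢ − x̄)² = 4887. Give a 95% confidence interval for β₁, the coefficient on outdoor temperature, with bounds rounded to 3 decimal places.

(-1.612, -0.954)

SE(b₁) = √(MSE/Sₓₓ) = √(136.3/4887) = 0.167004.
df = n − 2 = 214.
t* = t_{0.025, 214} = 1.971111.
Margin = t* × SE = 1.971111 × 0.167004 = 0.32918.
CI: -1.283 ± 0.32918 → (-1.612, -0.954).
With 95% confidence, each one-unit increase in outdoor temperature is associated with a change of between -1.612 and -0.954 kWh/day in electricity consumption.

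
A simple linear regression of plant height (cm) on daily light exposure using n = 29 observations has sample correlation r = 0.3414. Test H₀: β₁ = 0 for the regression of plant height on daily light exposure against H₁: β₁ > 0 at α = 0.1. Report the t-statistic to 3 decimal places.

t = r·√(n − 2)/√(1 − r²) = 0.3414·√27/√0.883446 = 1.887.
df = n − 2 = 27.
One-sided p ≈ 0.0350, which is < 0.1, so reject H₀.
There is evidence of a linear association between daily light exposure and plant height.

t = 1.887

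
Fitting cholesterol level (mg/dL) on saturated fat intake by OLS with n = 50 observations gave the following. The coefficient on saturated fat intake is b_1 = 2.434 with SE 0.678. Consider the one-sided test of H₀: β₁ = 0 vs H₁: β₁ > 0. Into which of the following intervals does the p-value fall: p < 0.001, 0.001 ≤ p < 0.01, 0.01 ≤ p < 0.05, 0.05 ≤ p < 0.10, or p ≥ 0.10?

t = 2.434 / 0.678 = 3.590.
df = n − 2 = 50 − 2 = 48.
One-sided p = P(T_{48} > t) ≈ 0.0004.
So p < 0.001.

p < 0.001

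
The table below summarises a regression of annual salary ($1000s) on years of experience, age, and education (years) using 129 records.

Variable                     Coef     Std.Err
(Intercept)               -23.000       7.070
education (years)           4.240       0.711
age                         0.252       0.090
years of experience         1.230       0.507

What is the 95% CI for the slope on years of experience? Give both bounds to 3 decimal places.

(0.227, 2.233)

Read off: b = 1.230, SE = 0.507 for years of experience.
df = n − k − 1 = 129 − 3 − 1 = 125.
t* = t_{0.025, 125} = 1.979124.
Margin = t* × SE = 1.979124 × 0.507 = 1.00342.
CI: 1.230 ± 1.00342 → (0.227, 2.233).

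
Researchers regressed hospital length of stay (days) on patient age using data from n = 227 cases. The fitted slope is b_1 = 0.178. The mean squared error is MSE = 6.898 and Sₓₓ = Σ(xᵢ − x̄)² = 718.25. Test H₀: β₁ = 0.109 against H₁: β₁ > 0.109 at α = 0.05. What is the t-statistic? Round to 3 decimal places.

t = 0.704

SE(b_1) = √(MSE/Sₓₓ) = √(6.898/718.25) = 0.0979995.
t = (0.178 − 0.109) / 0.0979995 = 0.704.
df = n − 2 = 225.
One-sided p ≈ 0.2411, which is ≥ 0.05, so fail to reject H₀.
The data do not give significant evidence that the true slope on patient age exceeds 0.109 days per unit.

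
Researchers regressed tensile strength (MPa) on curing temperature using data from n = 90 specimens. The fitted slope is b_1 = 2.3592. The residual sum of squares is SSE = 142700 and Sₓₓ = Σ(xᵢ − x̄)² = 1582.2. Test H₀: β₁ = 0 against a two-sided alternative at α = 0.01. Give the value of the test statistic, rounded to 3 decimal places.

t = 2.330

MSE = SSE/(n − 2) = 142700/88 = 1621.59.
SE(b_1) = √(MSE/Sₓₓ) = √(1621.59/1582.2) = 1.01237.
t = 2.3592 / 1.01237 = 2.330.
df = n − 2 = 88.
Two-sided p ≈ 0.0221, which is ≥ 0.01, so fail to reject H₀.
The data do not give significant evidence of an association between curing temperature and tensile strength.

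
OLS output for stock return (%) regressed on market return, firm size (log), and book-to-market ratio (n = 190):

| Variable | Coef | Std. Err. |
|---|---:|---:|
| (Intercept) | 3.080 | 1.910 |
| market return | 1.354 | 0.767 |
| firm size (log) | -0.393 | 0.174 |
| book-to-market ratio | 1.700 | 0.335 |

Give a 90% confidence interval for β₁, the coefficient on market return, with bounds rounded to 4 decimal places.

(0.0861, 2.6219)

Read off: b = 1.354, SE = 0.767 for market return.
df = n − k − 1 = 190 − 3 − 1 = 186.
t* = t_{0.05, 186} = 1.653087.
Margin = t* × SE = 1.653087 × 0.767 = 1.267918.
CI: 1.354 ± 1.267918 → (0.0861, 2.6219).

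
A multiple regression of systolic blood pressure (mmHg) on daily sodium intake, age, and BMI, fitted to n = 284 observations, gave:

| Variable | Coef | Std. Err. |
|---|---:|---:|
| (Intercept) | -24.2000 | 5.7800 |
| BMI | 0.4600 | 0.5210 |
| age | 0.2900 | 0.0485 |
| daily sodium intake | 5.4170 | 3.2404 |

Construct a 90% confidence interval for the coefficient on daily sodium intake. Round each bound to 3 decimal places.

Read off: b = 5.4170, SE = 3.2404 for daily sodium intake.
df = n − k − 1 = 284 − 3 − 1 = 280.
t* = t_{0.05, 280} = 1.650314.
Margin = t* × SE = 1.650314 × 3.2404 = 5.34768.
CI: 5.4170 ± 5.34768 → (0.069, 10.765).

(0.069, 10.765)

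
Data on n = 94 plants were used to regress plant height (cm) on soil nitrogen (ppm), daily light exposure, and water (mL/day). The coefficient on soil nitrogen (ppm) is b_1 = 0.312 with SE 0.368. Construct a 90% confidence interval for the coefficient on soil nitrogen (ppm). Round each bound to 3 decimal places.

(-0.300, 0.924)

df = n − k − 1 = 94 − 3 − 1 = 90.
t* = t_{0.05, 90} = 1.661961.
Margin = t* × SE = 1.661961 × 0.368 = 0.61160.
CI: 0.312 ± 0.61160 → (-0.300, 0.924).
With 90% confidence, each one-unit increase in soil nitrogen (ppm) is associated with a change of between -0.300 and 0.924 cm in plant height, holding the other predictors fixed.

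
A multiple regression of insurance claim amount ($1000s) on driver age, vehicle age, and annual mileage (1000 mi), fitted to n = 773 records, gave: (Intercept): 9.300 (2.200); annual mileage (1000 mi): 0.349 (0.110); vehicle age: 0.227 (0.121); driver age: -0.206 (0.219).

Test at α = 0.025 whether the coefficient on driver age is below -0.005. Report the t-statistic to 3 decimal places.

Read off: b = -0.206, SE = 0.219 for driver age.
H₀: β₁ = -0.005 vs H₁: β₁ < -0.005.
t = (-0.206 − (-0.005)) / 0.219 = -0.918.
df = n − k − 1 = 773 − 3 − 1 = 769.
One-sided p ≈ 0.1795, which is ≥ 0.025, so fail to reject H₀.
The data do not give significant evidence that the true slope on driver age is below -0.005 $1000s per unit, holding the other predictors fixed.

t = -0.918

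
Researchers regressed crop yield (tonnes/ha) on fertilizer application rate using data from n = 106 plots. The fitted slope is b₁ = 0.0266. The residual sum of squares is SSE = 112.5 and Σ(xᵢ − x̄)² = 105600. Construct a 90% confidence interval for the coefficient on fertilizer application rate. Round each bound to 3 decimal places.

(0.021, 0.032)

MSE = SSE/(n − 2) = 112.5/104 = 1.08173.
SE(b₁) = √(MSE/Sₓₓ) = √(1.08173/105600) = 0.00320057.
df = n − 2 = 104.
t* = t_{0.05, 104} = 1.659637.
Margin = t* × SE = 1.659637 × 0.00320057 = 0.00531.
CI: 0.0266 ± 0.00531 → (0.021, 0.032).
With 90% confidence, each one-unit increase in fertilizer application rate is associated with a change of between 0.021 and 0.032 tonnes/ha in crop yield.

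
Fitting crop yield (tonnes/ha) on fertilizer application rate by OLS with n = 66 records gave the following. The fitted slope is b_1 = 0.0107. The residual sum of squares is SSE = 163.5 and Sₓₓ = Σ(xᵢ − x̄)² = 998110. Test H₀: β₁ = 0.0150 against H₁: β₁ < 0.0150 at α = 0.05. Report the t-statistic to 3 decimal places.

MSE = SSE/(n − 2) = 163.5/64 = 2.55469.
SE(b_1) = √(MSE/Sₓₓ) = √(2.55469/998110) = 0.00159985.
t = (0.0107 − 0.0150) / 0.00159985 = -2.688.
df = n − 2 = 64.
One-sided p ≈ 0.0046, which is < 0.05, so reject H₀.
There is evidence that the true slope on fertilizer application rate is below 0.0150 tonnes/ha per unit.

t = -2.688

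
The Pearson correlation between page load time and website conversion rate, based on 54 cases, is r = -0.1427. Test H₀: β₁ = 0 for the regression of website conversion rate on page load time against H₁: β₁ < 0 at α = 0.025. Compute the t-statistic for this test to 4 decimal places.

t = r·√(n − 2)/√(1 − r²) = -0.1427·√52/√0.979637 = -1.0397.
df = n − 2 = 52.
One-sided p ≈ 0.1517, which is ≥ 0.025, so fail to reject H₀.
The data do not give significant evidence of a linear association between page load time and website conversion rate.

t = -1.0397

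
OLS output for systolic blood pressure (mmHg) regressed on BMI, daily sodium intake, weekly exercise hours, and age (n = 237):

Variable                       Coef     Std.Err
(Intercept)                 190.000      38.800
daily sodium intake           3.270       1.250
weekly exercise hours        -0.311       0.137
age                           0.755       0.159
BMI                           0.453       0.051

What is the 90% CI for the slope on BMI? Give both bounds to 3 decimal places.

Read off: b = 0.453, SE = 0.051 for BMI.
df = n − k − 1 = 237 − 4 − 1 = 232.
t* = t_{0.05, 232} = 1.651448.
Margin = t* × SE = 1.651448 × 0.051 = 0.08422.
CI: 0.453 ± 0.08422 → (0.369, 0.537).

(0.369, 0.537)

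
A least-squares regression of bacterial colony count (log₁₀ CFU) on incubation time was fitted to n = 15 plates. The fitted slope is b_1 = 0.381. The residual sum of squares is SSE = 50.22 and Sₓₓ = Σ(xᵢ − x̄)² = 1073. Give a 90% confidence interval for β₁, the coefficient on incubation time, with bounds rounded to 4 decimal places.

(0.2747, 0.4873)

MSE = SSE/(n − 2) = 50.22/13 = 3.86308.
SE(b_1) = √(MSE/Sₓₓ) = √(3.86308/1073) = 0.0600022.
df = n − 2 = 13.
t* = t_{0.05, 13} = 1.770933.
Margin = t* × SE = 1.770933 × 0.0600022 = 0.106260.
CI: 0.381 ± 0.106260 → (0.2747, 0.4873).
With 90% confidence, each one-unit increase in incubation time is associated with a change of between 0.2747 and 0.4873 log₁₀ CFU in bacterial colony count.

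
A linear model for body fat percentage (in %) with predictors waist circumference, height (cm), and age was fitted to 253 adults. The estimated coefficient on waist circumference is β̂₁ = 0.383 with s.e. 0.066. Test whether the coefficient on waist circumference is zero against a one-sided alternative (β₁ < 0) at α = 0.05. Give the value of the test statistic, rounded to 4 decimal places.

H₀: β₁ = 0 vs H₁: β₁ < 0.
t = (β̂₁ − β₁⁰)/SE = 0.383 / 0.066 = 5.8030.
df = n − k − 1 = 253 − 3 − 1 = 249.
One-sided p ≈ 1.0000, which is ≥ 0.05, so fail to reject H₀.
The data do not give significant evidence that the true slope on waist circumference is negative, holding the other predictors fixed.

t = 5.8030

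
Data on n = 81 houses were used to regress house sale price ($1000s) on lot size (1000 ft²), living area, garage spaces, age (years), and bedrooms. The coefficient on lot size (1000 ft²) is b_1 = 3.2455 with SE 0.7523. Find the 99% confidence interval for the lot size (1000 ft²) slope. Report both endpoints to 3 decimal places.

df = n − k − 1 = 81 − 5 − 1 = 75.
t* = t_{0.005, 75} = 2.642983.
Margin = t* × SE = 2.642983 × 0.7523 = 1.98832.
CI: 3.2455 ± 1.98832 → (1.257, 5.234).
With 99% confidence, each one-unit increase in lot size (1000 ft²) is associated with a change of between 1.257 and 5.234 $1000s in house sale price, holding the other predictors fixed.

(1.257, 5.234)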